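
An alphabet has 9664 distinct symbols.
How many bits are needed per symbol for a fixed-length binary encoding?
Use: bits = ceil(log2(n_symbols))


log2(9664) = 13.2384
Bracket: 2^13 = 8192 < 9664 <= 2^14 = 16384
So ceil(log2(9664)) = 14

bits = ceil(log2(9664)) = ceil(13.2384) = 14 bits


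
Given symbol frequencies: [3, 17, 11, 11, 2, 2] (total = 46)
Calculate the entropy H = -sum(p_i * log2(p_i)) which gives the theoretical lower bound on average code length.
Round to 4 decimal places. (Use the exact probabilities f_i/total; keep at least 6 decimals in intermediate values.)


Per-symbol terms -p_i * log2(p_i) with p_i = f_i/46:
  p = 3/46 = 0.065217: log2(p) = -3.938599, -p*log2(p) = 0.256865
  p = 17/46 = 0.369565: log2(p) = -1.436099, -p*log2(p) = 0.530732
  p = 11/46 = 0.239130: log2(p) = -2.064130, -p*log2(p) = 0.493596
  p = 11/46 = 0.239130: log2(p) = -2.064130, -p*log2(p) = 0.493596
  p = 2/46 = 0.043478: log2(p) = -4.523562, -p*log2(p) = 0.196677
  p = 2/46 = 0.043478: log2(p) = -4.523562, -p*log2(p) = 0.196677
H = 0.256865 + 0.530732 + 0.493596 + 0.493596 + 0.196677 + 0.196677 = 2.168143

H = 2.1681 bits/symbol


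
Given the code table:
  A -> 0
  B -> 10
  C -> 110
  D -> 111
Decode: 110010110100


Decoding:
110 -> C
0 -> A
10 -> B
110 -> C
10 -> B
0 -> A


Result: CABCBA


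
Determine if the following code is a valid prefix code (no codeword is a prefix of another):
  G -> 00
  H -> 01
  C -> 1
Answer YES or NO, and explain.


Checking each pair (does one codeword prefix another?):
  G='00' vs H='01': no prefix
  G='00' vs C='1': no prefix
  H='01' vs G='00': no prefix
  H='01' vs C='1': no prefix
  C='1' vs G='00': no prefix
  C='1' vs H='01': no prefix
No violation found over all pairs.

YES -- this is a valid prefix code. No codeword is a prefix of any other codeword.


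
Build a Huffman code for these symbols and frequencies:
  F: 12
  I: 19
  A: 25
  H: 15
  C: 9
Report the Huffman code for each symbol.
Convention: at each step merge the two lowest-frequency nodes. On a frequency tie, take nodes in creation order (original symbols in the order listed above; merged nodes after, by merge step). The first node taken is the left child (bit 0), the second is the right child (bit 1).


Huffman tree construction:
Step 1: Merge C(9) + F(12) = 21
Step 2: Merge H(15) + I(19) = 34
Step 3: Merge (C+F)(21) + A(25) = 46
Step 4: Merge (H+I)(34) + ((C+F)+A)(46) = 80
Read each symbol's code off the tree from the root (left child = 0, right child = 1).

Codes:
  F: 101 (length 3)
  I: 01 (length 2)
  A: 11 (length 2)
  H: 00 (length 2)
  C: 100 (length 3)
Average code length: 181/80 = 2.2625 bits/symbol


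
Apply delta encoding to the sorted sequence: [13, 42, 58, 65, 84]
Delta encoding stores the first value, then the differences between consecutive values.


First value: 13
Deltas:
  42 - 13 = 29
  58 - 42 = 16
  65 - 58 = 7
  84 - 65 = 19


Delta encoded: [13, 29, 16, 7, 19]


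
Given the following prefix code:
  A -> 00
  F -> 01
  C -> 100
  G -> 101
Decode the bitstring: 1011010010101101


Decoding step by step:
Bits 101 -> G
Bits 101 -> G
Bits 00 -> A
Bits 101 -> G
Bits 01 -> F
Bits 101 -> G


Decoded message: GGAGFG


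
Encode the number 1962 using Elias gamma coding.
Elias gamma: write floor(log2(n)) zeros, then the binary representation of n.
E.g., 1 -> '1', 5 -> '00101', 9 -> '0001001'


num_bits = floor(log2(1962)) + 1 = 11
leading_zeros = num_bits - 1 = 10
binary(1962) = 11110101010

Elias gamma(1962) = '0000000000' + '11110101010' = 000000000011110101010 (21 bits)


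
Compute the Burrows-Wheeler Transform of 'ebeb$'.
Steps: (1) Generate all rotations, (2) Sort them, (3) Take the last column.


Rotations (sorted):
  0: $ebeb -> last char: b
  1: b$ebe -> last char: e
  2: beb$e -> last char: e
  3: eb$eb -> last char: b
  4: ebeb$ -> last char: $


BWT = beeb$


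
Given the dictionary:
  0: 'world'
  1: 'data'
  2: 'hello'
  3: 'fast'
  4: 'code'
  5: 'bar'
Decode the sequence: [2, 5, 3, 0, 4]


Look up each index in the dictionary:
  2 -> 'hello'
  5 -> 'bar'
  3 -> 'fast'
  0 -> 'world'
  4 -> 'code'

Decoded: "hello bar fast world code"


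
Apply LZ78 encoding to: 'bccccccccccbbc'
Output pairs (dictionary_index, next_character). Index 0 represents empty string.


LZ78 encoding steps:
Dictionary: {0: ''}
Step 1: w='' (idx 0), next='b' -> output (0, 'b'), add 'b' as idx 1
Step 2: w='' (idx 0), next='c' -> output (0, 'c'), add 'c' as idx 2
Step 3: w='c' (idx 2), next='c' -> output (2, 'c'), add 'cc' as idx 3
Step 4: w='cc' (idx 3), next='c' -> output (3, 'c'), add 'ccc' as idx 4
Step 5: w='ccc' (idx 4), next='c' -> output (4, 'c'), add 'cccc' as idx 5
Step 6: w='b' (idx 1), next='b' -> output (1, 'b'), add 'bb' as idx 6
Step 7: w='c' (idx 2), end of input -> output (2, '')


Encoded: [(0, 'b'), (0, 'c'), (2, 'c'), (3, 'c'), (4, 'c'), (1, 'b'), (2, '')]


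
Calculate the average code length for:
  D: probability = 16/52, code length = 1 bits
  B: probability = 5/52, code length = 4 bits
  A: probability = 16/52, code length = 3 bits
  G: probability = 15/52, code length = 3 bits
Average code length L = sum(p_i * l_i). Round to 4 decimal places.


Weighted contributions p_i * l_i:
  D: (16/52) * 1 = 16/52
  B: (5/52) * 4 = 20/52
  A: (16/52) * 3 = 48/52
  G: (15/52) * 3 = 45/52
Sum = (16 + 20 + 48 + 45)/52 = 129/52

L = 129/52 = 2.4808 bits/symbol


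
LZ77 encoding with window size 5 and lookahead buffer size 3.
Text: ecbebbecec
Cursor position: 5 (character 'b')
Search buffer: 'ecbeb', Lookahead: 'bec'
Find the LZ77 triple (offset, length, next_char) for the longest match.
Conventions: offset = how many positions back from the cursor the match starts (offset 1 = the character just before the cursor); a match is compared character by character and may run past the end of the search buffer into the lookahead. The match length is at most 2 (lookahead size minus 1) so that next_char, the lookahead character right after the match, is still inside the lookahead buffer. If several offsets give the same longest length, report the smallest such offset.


Try each offset into the search buffer:
  offset=1 (pos 4, char 'b'): match length 1
  offset=2 (pos 3, char 'e'): match length 0
  offset=3 (pos 2, char 'b'): match length 2
  offset=4 (pos 1, char 'c'): match length 0
  offset=5 (pos 0, char 'e'): match length 0
Longest match has length 2 at offset 3.
next_char = character at position 5 + 2 = 7 -> 'c'

Best match: offset=3, length=2 (matching 'be' starting at position 2)
LZ77 triple: (3, 2, 'c')


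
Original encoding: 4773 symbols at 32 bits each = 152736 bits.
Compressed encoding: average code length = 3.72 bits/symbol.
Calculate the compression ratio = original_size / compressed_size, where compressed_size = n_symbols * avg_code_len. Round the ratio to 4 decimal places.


original_size = n_symbols * orig_bits = 4773 * 32 = 152736 bits
compressed_size = n_symbols * avg_code_len = 4773 * 3.72 = 17755.56 bits
ratio = original_size / compressed_size = 152736 / 17755.56 = 8.6022

Compression ratio = 8.6022


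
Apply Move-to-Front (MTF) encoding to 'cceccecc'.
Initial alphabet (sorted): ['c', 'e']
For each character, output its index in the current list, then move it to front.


MTF encoding:
'c': index 0 in ['c', 'e'] -> ['c', 'e']
'c': index 0 in ['c', 'e'] -> ['c', 'e']
'e': index 1 in ['c', 'e'] -> ['e', 'c']
'c': index 1 in ['e', 'c'] -> ['c', 'e']
'c': index 0 in ['c', 'e'] -> ['c', 'e']
'e': index 1 in ['c', 'e'] -> ['e', 'c']
'c': index 1 in ['e', 'c'] -> ['c', 'e']
'c': index 0 in ['c', 'e'] -> ['c', 'e']


Output: [0, 0, 1, 1, 0, 1, 1, 0]


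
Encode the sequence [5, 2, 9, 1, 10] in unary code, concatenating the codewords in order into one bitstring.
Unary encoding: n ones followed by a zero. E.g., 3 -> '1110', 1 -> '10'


Encode each number as n ones followed by a terminating 0:
  5 -> 111110 (6 bits)
  2 -> 110 (3 bits)
  9 -> 1111111110 (10 bits)
  1 -> 10 (2 bits)
  10 -> 11111111110 (11 bits)
Total length = 6 + 3 + 10 + 2 + 11 = 32 bits.

Unary([5, 2, 9, 1, 10]) = 11111011011111111101011111111110 (32 bits)


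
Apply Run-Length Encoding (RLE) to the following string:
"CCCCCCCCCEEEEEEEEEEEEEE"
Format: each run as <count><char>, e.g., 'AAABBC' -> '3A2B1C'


Scanning runs left to right:
  i=0: run of 'C' x 9 -> '9C'
  i=9: run of 'E' x 14 -> '14E'

RLE = 9C14E


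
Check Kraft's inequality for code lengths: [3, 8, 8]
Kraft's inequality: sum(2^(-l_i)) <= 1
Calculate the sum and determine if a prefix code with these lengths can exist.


Sum = 2^(-3) + 2^(-8) + 2^(-8)
    = 0.125 + 0.00390625 + 0.00390625
    = 34/256 = 0.1328125
Since 0.1328125 <= 1, Kraft's inequality IS satisfied.
A prefix code with these lengths CAN exist.

Kraft sum = 0.1328125. Satisfied.


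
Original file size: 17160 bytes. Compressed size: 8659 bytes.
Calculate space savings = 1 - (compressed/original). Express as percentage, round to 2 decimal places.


ratio = compressed/original = 8659/17160 = 0.504604
savings = 1 - ratio = 1 - 0.504604 = 0.495396
as a percentage: 0.495396 * 100 = 49.54%

Space savings = 1 - 8659/17160 = 49.54%


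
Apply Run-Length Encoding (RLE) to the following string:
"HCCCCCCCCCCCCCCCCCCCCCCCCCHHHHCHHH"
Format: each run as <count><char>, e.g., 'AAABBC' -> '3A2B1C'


Scanning runs left to right:
  i=0: run of 'H' x 1 -> '1H'
  i=1: run of 'C' x 25 -> '25C'
  i=26: run of 'H' x 4 -> '4H'
  i=30: run of 'C' x 1 -> '1C'
  i=31: run of 'H' x 3 -> '3H'

RLE = 1H25C4H1C3H


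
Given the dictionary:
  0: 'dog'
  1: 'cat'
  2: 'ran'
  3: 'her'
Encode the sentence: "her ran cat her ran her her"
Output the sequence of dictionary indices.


Look up each word in the dictionary:
  'her' -> 3
  'ran' -> 2
  'cat' -> 1
  'her' -> 3
  'ran' -> 2
  'her' -> 3
  'her' -> 3

Encoded: [3, 2, 1, 3, 2, 3, 3]


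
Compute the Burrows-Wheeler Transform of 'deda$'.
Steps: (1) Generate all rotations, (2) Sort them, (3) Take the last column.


Rotations (sorted):
  0: $deda -> last char: a
  1: a$ded -> last char: d
  2: da$de -> last char: e
  3: deda$ -> last char: $
  4: eda$d -> last char: d


BWT = ade$d


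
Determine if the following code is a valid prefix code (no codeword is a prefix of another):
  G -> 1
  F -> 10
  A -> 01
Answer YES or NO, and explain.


Checking each pair (does one codeword prefix another?):
  G='1' vs F='10': prefix -- VIOLATION

NO -- this is NOT a valid prefix code. G (1) is a prefix of F (10).


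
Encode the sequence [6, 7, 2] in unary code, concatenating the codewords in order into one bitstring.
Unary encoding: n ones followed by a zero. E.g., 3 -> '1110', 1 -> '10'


Encode each number as n ones followed by a terminating 0:
  6 -> 1111110 (7 bits)
  7 -> 11111110 (8 bits)
  2 -> 110 (3 bits)
Total length = 7 + 8 + 3 = 18 bits.

Unary([6, 7, 2]) = 111111011111110110 (18 bits)


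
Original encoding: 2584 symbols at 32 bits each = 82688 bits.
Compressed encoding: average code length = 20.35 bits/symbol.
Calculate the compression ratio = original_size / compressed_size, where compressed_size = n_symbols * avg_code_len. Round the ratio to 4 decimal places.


original_size = n_symbols * orig_bits = 2584 * 32 = 82688 bits
compressed_size = n_symbols * avg_code_len = 2584 * 20.35 = 52584.4 bits
ratio = original_size / compressed_size = 82688 / 52584.4 = 1.5725

Compression ratio = 1.5725


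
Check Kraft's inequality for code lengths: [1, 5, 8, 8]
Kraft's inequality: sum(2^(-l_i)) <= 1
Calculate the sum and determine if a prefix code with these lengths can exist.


Sum = 2^(-1) + 2^(-5) + 2^(-8) + 2^(-8)
    = 0.5 + 0.03125 + 0.00390625 + 0.00390625
    = 138/256 = 0.5390625
Since 0.5390625 <= 1, Kraft's inequality IS satisfied.
A prefix code with these lengths CAN exist.

Kraft sum = 0.5390625. Satisfied.


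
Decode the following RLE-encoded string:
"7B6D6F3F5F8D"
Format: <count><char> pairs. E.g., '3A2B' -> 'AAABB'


Expanding each <count><char> pair:
  7B -> 'BBBBBBB'
  6D -> 'DDDDDD'
  6F -> 'FFFFFF'
  3F -> 'FFF'
  5F -> 'FFFFF'
  8D -> 'DDDDDDDD'

Decoded = BBBBBBBDDDDDDFFFFFFFFFFFFFFDDDDDDDD


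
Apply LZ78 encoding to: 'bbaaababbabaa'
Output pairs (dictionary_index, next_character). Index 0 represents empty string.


LZ78 encoding steps:
Dictionary: {0: ''}
Step 1: w='' (idx 0), next='b' -> output (0, 'b'), add 'b' as idx 1
Step 2: w='b' (idx 1), next='a' -> output (1, 'a'), add 'ba' as idx 2
Step 3: w='' (idx 0), next='a' -> output (0, 'a'), add 'a' as idx 3
Step 4: w='a' (idx 3), next='b' -> output (3, 'b'), add 'ab' as idx 4
Step 5: w='ab' (idx 4), next='b' -> output (4, 'b'), add 'abb' as idx 5
Step 6: w='ab' (idx 4), next='a' -> output (4, 'a'), add 'aba' as idx 6
Step 7: w='a' (idx 3), end of input -> output (3, '')


Encoded: [(0, 'b'), (1, 'a'), (0, 'a'), (3, 'b'), (4, 'b'), (4, 'a'), (3, '')]


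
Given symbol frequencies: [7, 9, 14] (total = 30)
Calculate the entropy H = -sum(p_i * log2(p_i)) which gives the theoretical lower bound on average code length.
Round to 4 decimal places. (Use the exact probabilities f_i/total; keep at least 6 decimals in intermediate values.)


Per-symbol terms -p_i * log2(p_i) with p_i = f_i/30:
  p = 7/30 = 0.233333: log2(p) = -2.099536, -p*log2(p) = 0.489892
  p = 9/30 = 0.300000: log2(p) = -1.736966, -p*log2(p) = 0.521090
  p = 14/30 = 0.466667: log2(p) = -1.099536, -p*log2(p) = 0.513117
H = 0.489892 + 0.521090 + 0.513117 = 1.524099

H = 1.5241 bits/symbol


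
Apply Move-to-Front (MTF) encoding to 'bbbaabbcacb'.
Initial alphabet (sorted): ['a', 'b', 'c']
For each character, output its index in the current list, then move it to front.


MTF encoding:
'b': index 1 in ['a', 'b', 'c'] -> ['b', 'a', 'c']
'b': index 0 in ['b', 'a', 'c'] -> ['b', 'a', 'c']
'b': index 0 in ['b', 'a', 'c'] -> ['b', 'a', 'c']
'a': index 1 in ['b', 'a', 'c'] -> ['a', 'b', 'c']
'a': index 0 in ['a', 'b', 'c'] -> ['a', 'b', 'c']
'b': index 1 in ['a', 'b', 'c'] -> ['b', 'a', 'c']
'b': index 0 in ['b', 'a', 'c'] -> ['b', 'a', 'c']
'c': index 2 in ['b', 'a', 'c'] -> ['c', 'b', 'a']
'a': index 2 in ['c', 'b', 'a'] -> ['a', 'c', 'b']
'c': index 1 in ['a', 'c', 'b'] -> ['c', 'a', 'b']
'b': index 2 in ['c', 'a', 'b'] -> ['b', 'c', 'a']


Output: [1, 0, 0, 1, 0, 1, 0, 2, 2, 1, 2]


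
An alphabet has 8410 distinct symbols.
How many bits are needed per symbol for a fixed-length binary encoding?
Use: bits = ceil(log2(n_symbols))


log2(8410) = 13.0379
Bracket: 2^13 = 8192 < 8410 <= 2^14 = 16384
So ceil(log2(8410)) = 14

bits = ceil(log2(8410)) = ceil(13.0379) = 14 bits


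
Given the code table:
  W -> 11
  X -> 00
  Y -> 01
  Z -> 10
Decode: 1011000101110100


Decoding:
10 -> Z
11 -> W
00 -> X
01 -> Y
01 -> Y
11 -> W
01 -> Y
00 -> X


Result: ZWXYYWYX


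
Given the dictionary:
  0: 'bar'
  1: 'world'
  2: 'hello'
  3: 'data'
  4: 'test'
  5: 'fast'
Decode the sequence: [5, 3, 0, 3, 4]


Look up each index in the dictionary:
  5 -> 'fast'
  3 -> 'data'
  0 -> 'bar'
  3 -> 'data'
  4 -> 'test'

Decoded: "fast data bar data test"


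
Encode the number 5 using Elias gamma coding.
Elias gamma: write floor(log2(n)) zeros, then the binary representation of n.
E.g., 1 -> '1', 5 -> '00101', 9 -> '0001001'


num_bits = floor(log2(5)) + 1 = 3
leading_zeros = num_bits - 1 = 2
binary(5) = 101

Elias gamma(5) = '00' + '101' = 00101 (5 bits)


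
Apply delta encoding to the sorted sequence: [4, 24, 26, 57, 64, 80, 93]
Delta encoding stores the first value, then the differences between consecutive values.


First value: 4
Deltas:
  24 - 4 = 20
  26 - 24 = 2
  57 - 26 = 31
  64 - 57 = 7
  80 - 64 = 16
  93 - 80 = 13


Delta encoded: [4, 20, 2, 31, 7, 16, 13]


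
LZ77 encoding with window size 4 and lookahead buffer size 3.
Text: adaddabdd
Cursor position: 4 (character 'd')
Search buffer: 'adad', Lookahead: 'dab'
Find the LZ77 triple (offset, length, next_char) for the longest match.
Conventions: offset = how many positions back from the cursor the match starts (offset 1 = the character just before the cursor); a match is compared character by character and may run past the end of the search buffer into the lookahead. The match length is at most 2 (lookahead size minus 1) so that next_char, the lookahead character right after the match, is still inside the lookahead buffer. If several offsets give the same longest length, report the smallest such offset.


Try each offset into the search buffer:
  offset=1 (pos 3, char 'd'): match length 1
  offset=2 (pos 2, char 'a'): match length 0
  offset=3 (pos 1, char 'd'): match length 2
  offset=4 (pos 0, char 'a'): match length 0
Longest match has length 2 at offset 3.
next_char = character at position 4 + 2 = 6 -> 'b'

Best match: offset=3, length=2 (matching 'da' starting at position 1)
LZ77 triple: (3, 2, 'b')


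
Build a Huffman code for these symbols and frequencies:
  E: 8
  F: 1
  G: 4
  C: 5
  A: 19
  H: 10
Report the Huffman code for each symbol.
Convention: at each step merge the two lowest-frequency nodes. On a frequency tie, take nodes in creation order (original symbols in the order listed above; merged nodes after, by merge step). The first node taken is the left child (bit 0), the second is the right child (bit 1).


Huffman tree construction:
Step 1: Merge F(1) + G(4) = 5
Step 2: Merge C(5) + (F+G)(5) = 10
Step 3: Merge E(8) + H(10) = 18
Step 4: Merge (C+(F+G))(10) + (E+H)(18) = 28
Step 5: Merge A(19) + ((C+(F+G))+(E+H))(28) = 47
Read each symbol's code off the tree from the root (left child = 0, right child = 1).

Codes:
  E: 110 (length 3)
  F: 1010 (length 4)
  G: 1011 (length 4)
  C: 100 (length 3)
  A: 0 (length 1)
  H: 111 (length 3)
Average code length: 108/47 = 2.2979 bits/symbol


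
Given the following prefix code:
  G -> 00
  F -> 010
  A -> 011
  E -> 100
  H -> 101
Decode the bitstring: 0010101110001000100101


Decoding step by step:
Bits 00 -> G
Bits 101 -> H
Bits 011 -> A
Bits 100 -> E
Bits 010 -> F
Bits 00 -> G
Bits 100 -> E
Bits 101 -> H


Decoded message: GHAEFGEH


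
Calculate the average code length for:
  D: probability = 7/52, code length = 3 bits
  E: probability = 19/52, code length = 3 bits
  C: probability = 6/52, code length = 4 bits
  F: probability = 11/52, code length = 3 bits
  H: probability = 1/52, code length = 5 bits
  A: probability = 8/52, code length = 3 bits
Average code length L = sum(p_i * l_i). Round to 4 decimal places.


Weighted contributions p_i * l_i:
  D: (7/52) * 3 = 21/52
  E: (19/52) * 3 = 57/52
  C: (6/52) * 4 = 24/52
  F: (11/52) * 3 = 33/52
  H: (1/52) * 5 = 5/52
  A: (8/52) * 3 = 24/52
Sum = (21 + 57 + 24 + 33 + 5 + 24)/52 = 164/52

L = 164/52 = 3.1538 bits/symbol


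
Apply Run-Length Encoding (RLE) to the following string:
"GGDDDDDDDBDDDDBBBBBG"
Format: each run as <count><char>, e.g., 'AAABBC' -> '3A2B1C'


Scanning runs left to right:
  i=0: run of 'G' x 2 -> '2G'
  i=2: run of 'D' x 7 -> '7D'
  i=9: run of 'B' x 1 -> '1B'
  i=10: run of 'D' x 4 -> '4D'
  i=14: run of 'B' x 5 -> '5B'
  i=19: run of 'G' x 1 -> '1G'

RLE = 2G7D1B4D5B1G


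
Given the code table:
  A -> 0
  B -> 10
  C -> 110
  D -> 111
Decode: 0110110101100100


Decoding:
0 -> A
110 -> C
110 -> C
10 -> B
110 -> C
0 -> A
10 -> B
0 -> A


Result: ACCBCABA


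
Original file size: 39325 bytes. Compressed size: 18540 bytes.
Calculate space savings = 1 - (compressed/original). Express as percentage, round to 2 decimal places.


ratio = compressed/original = 18540/39325 = 0.471456
savings = 1 - ratio = 1 - 0.471456 = 0.528544
as a percentage: 0.528544 * 100 = 52.85%

Space savings = 1 - 18540/39325 = 52.85%


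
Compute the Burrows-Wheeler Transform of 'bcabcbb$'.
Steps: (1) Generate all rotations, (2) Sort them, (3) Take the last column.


Rotations (sorted):
  0: $bcabcbb -> last char: b
  1: abcbb$bc -> last char: c
  2: b$bcabcb -> last char: b
  3: bb$bcabc -> last char: c
  4: bcabcbb$ -> last char: $
  5: bcbb$bca -> last char: a
  6: cabcbb$b -> last char: b
  7: cbb$bcab -> last char: b


BWT = bcbc$abb


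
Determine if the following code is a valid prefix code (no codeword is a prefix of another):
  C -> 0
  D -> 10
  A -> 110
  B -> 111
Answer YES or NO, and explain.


Checking each pair (does one codeword prefix another?):
  C='0' vs D='10': no prefix
  C='0' vs A='110': no prefix
  C='0' vs B='111': no prefix
  D='10' vs C='0': no prefix
  D='10' vs A='110': no prefix
  D='10' vs B='111': no prefix
  A='110' vs C='0': no prefix
  A='110' vs D='10': no prefix
  A='110' vs B='111': no prefix
  B='111' vs C='0': no prefix
  B='111' vs D='10': no prefix
  B='111' vs A='110': no prefix
No violation found over all pairs.

YES -- this is a valid prefix code. No codeword is a prefix of any other codeword.


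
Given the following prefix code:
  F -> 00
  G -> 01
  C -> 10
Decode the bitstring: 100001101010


Decoding step by step:
Bits 10 -> C
Bits 00 -> F
Bits 01 -> G
Bits 10 -> C
Bits 10 -> C
Bits 10 -> C


Decoded message: CFGCCC


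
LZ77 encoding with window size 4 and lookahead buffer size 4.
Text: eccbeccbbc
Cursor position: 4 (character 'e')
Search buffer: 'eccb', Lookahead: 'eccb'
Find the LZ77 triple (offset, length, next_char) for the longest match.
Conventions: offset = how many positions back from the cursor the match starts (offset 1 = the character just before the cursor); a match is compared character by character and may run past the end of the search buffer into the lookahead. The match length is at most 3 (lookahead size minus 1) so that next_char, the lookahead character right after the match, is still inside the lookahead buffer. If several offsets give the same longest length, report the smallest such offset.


Try each offset into the search buffer:
  offset=1 (pos 3, char 'b'): match length 0
  offset=2 (pos 2, char 'c'): match length 0
  offset=3 (pos 1, char 'c'): match length 0
  offset=4 (pos 0, char 'e'): match length 3
Longest match has length 3 at offset 4.
next_char = character at position 4 + 3 = 7 -> 'b'

Best match: offset=4, length=3 (matching 'ecc' starting at position 0)
LZ77 triple: (4, 3, 'b')


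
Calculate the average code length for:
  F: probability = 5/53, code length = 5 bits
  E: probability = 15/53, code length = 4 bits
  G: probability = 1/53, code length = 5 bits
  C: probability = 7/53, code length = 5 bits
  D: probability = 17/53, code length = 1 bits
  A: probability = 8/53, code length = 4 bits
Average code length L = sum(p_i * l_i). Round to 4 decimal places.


Weighted contributions p_i * l_i:
  F: (5/53) * 5 = 25/53
  E: (15/53) * 4 = 60/53
  G: (1/53) * 5 = 5/53
  C: (7/53) * 5 = 35/53
  D: (17/53) * 1 = 17/53
  A: (8/53) * 4 = 32/53
Sum = (25 + 60 + 5 + 35 + 17 + 32)/53 = 174/53

L = 174/53 = 3.2830 bits/symbol


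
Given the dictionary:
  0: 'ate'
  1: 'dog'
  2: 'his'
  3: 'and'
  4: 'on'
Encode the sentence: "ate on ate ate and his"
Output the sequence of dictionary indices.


Look up each word in the dictionary:
  'ate' -> 0
  'on' -> 4
  'ate' -> 0
  'ate' -> 0
  'and' -> 3
  'his' -> 2

Encoded: [0, 4, 0, 0, 3, 2]


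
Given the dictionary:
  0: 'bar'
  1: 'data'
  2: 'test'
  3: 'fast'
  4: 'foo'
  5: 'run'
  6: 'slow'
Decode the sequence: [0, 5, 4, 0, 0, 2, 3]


Look up each index in the dictionary:
  0 -> 'bar'
  5 -> 'run'
  4 -> 'foo'
  0 -> 'bar'
  0 -> 'bar'
  2 -> 'test'
  3 -> 'fast'

Decoded: "bar run foo bar bar test fast"


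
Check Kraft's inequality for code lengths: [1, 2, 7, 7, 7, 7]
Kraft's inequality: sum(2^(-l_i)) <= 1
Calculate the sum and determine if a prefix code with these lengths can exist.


Sum = 2^(-1) + 2^(-2) + 2^(-7) + 2^(-7) + 2^(-7) + 2^(-7)
    = 0.5 + 0.25 + 0.0078125 + 0.0078125 + 0.0078125 + 0.0078125
    = 100/128 = 0.78125
Since 0.78125 <= 1, Kraft's inequality IS satisfied.
A prefix code with these lengths CAN exist.

Kraft sum = 0.78125. Satisfied.


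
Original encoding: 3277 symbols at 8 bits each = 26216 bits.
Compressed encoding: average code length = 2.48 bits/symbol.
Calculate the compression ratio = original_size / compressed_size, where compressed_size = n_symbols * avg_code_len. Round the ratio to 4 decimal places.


original_size = n_symbols * orig_bits = 3277 * 8 = 26216 bits
compressed_size = n_symbols * avg_code_len = 3277 * 2.48 = 8126.96 bits
ratio = original_size / compressed_size = 26216 / 8126.96 = 3.2258

Compression ratio = 3.2258


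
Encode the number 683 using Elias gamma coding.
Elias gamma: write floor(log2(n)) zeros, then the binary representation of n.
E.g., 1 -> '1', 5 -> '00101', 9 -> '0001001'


num_bits = floor(log2(683)) + 1 = 10
leading_zeros = num_bits - 1 = 9
binary(683) = 1010101011

Elias gamma(683) = '000000000' + '1010101011' = 0000000001010101011 (19 bits)


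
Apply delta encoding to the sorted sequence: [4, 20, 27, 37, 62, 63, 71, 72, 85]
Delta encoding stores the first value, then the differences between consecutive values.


First value: 4
Deltas:
  20 - 4 = 16
  27 - 20 = 7
  37 - 27 = 10
  62 - 37 = 25
  63 - 62 = 1
  71 - 63 = 8
  72 - 71 = 1
  85 - 72 = 13


Delta encoded: [4, 16, 7, 10, 25, 1, 8, 1, 13]


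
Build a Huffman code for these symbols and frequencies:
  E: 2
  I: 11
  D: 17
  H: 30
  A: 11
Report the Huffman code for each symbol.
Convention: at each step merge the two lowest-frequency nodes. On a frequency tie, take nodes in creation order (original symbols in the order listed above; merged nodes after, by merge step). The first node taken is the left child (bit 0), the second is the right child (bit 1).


Huffman tree construction:
Step 1: Merge E(2) + I(11) = 13
Step 2: Merge A(11) + (E+I)(13) = 24
Step 3: Merge D(17) + (A+(E+I))(24) = 41
Step 4: Merge H(30) + (D+(A+(E+I)))(41) = 71
Read each symbol's code off the tree from the root (left child = 0, right child = 1).

Codes:
  E: 1110 (length 4)
  I: 1111 (length 4)
  D: 10 (length 2)
  H: 0 (length 1)
  A: 110 (length 3)
Average code length: 149/71 = 2.0986 bits/symbol


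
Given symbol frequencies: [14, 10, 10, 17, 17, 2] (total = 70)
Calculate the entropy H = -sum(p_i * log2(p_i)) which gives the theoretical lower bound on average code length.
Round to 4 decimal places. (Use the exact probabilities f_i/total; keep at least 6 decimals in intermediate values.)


Per-symbol terms -p_i * log2(p_i) with p_i = f_i/70:
  p = 14/70 = 0.200000: log2(p) = -2.321928, -p*log2(p) = 0.464386
  p = 10/70 = 0.142857: log2(p) = -2.807355, -p*log2(p) = 0.401051
  p = 10/70 = 0.142857: log2(p) = -2.807355, -p*log2(p) = 0.401051
  p = 17/70 = 0.242857: log2(p) = -2.041820, -p*log2(p) = 0.495871
  p = 17/70 = 0.242857: log2(p) = -2.041820, -p*log2(p) = 0.495871
  p = 2/70 = 0.028571: log2(p) = -5.129283, -p*log2(p) = 0.146551
H = 0.464386 + 0.401051 + 0.401051 + 0.495871 + 0.495871 + 0.146551 = 2.404781

H = 2.4048 bits/symbol


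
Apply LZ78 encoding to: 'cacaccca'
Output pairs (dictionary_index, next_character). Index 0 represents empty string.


LZ78 encoding steps:
Dictionary: {0: ''}
Step 1: w='' (idx 0), next='c' -> output (0, 'c'), add 'c' as idx 1
Step 2: w='' (idx 0), next='a' -> output (0, 'a'), add 'a' as idx 2
Step 3: w='c' (idx 1), next='a' -> output (1, 'a'), add 'ca' as idx 3
Step 4: w='c' (idx 1), next='c' -> output (1, 'c'), add 'cc' as idx 4
Step 5: w='ca' (idx 3), end of input -> output (3, '')


Encoded: [(0, 'c'), (0, 'a'), (1, 'a'), (1, 'c'), (3, '')]


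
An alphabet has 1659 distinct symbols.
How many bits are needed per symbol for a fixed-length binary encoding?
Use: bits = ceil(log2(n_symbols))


log2(1659) = 10.6961
Bracket: 2^10 = 1024 < 1659 <= 2^11 = 2048
So ceil(log2(1659)) = 11

bits = ceil(log2(1659)) = ceil(10.6961) = 11 bits


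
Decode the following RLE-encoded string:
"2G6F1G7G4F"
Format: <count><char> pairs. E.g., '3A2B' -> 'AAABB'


Expanding each <count><char> pair:
  2G -> 'GG'
  6F -> 'FFFFFF'
  1G -> 'G'
  7G -> 'GGGGGGG'
  4F -> 'FFFF'

Decoded = GGFFFFFFGGGGGGGGFFFF


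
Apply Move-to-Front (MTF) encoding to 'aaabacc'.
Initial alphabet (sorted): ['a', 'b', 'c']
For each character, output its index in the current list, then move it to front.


MTF encoding:
'a': index 0 in ['a', 'b', 'c'] -> ['a', 'b', 'c']
'a': index 0 in ['a', 'b', 'c'] -> ['a', 'b', 'c']
'a': index 0 in ['a', 'b', 'c'] -> ['a', 'b', 'c']
'b': index 1 in ['a', 'b', 'c'] -> ['b', 'a', 'c']
'a': index 1 in ['b', 'a', 'c'] -> ['a', 'b', 'c']
'c': index 2 in ['a', 'b', 'c'] -> ['c', 'a', 'b']
'c': index 0 in ['c', 'a', 'b'] -> ['c', 'a', 'b']


Output: [0, 0, 0, 1, 1, 2, 0]


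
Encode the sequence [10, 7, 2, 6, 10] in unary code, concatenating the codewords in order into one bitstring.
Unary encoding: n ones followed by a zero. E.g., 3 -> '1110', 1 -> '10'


Encode each number as n ones followed by a terminating 0:
  10 -> 11111111110 (11 bits)
  7 -> 11111110 (8 bits)
  2 -> 110 (3 bits)
  6 -> 1111110 (7 bits)
  10 -> 11111111110 (11 bits)
Total length = 11 + 8 + 3 + 7 + 11 = 40 bits.

Unary([10, 7, 2, 6, 10]) = 1111111111011111110110111111011111111110 (40 bits)


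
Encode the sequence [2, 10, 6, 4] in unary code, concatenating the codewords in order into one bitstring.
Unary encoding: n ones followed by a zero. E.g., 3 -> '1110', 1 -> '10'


Encode each number as n ones followed by a terminating 0:
  2 -> 110 (3 bits)
  10 -> 11111111110 (11 bits)
  6 -> 1111110 (7 bits)
  4 -> 11110 (5 bits)
Total length = 3 + 11 + 7 + 5 = 26 bits.

Unary([2, 10, 6, 4]) = 11011111111110111111011110 (26 bits)


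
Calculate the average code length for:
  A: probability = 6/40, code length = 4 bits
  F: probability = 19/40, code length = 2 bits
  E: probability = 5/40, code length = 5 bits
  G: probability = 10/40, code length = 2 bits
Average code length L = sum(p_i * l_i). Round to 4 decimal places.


Weighted contributions p_i * l_i:
  A: (6/40) * 4 = 24/40
  F: (19/40) * 2 = 38/40
  E: (5/40) * 5 = 25/40
  G: (10/40) * 2 = 20/40
Sum = (24 + 38 + 25 + 20)/40 = 107/40

L = 107/40 = 2.6750 bits/symbol


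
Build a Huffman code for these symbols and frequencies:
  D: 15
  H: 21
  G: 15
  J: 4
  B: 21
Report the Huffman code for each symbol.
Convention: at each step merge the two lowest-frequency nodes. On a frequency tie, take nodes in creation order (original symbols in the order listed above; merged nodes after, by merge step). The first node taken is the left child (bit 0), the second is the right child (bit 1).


Huffman tree construction:
Step 1: Merge J(4) + D(15) = 19
Step 2: Merge G(15) + (J+D)(19) = 34
Step 3: Merge H(21) + B(21) = 42
Step 4: Merge (G+(J+D))(34) + (H+B)(42) = 76
Read each symbol's code off the tree from the root (left child = 0, right child = 1).

Codes:
  D: 011 (length 3)
  H: 10 (length 2)
  G: 00 (length 2)
  J: 010 (length 3)
  B: 11 (length 2)
Average code length: 171/76 = 2.2500 bits/symbol


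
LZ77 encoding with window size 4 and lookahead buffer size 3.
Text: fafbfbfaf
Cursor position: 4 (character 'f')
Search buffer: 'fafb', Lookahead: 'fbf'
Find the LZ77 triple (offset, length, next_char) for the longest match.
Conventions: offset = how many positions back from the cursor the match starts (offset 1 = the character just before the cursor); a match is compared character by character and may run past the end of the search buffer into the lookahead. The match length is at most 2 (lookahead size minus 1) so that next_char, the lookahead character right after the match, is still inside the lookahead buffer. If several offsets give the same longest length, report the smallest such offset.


Try each offset into the search buffer:
  offset=1 (pos 3, char 'b'): match length 0
  offset=2 (pos 2, char 'f'): match length 2
  offset=3 (pos 1, char 'a'): match length 0
  offset=4 (pos 0, char 'f'): match length 1
Longest match has length 2 at offset 2.
next_char = character at position 4 + 2 = 6 -> 'f'

Best match: offset=2, length=2 (matching 'fb' starting at position 2)
LZ77 triple: (2, 2, 'f')


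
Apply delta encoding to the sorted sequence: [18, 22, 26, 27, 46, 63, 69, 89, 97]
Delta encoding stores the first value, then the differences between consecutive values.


First value: 18
Deltas:
  22 - 18 = 4
  26 - 22 = 4
  27 - 26 = 1
  46 - 27 = 19
  63 - 46 = 17
  69 - 63 = 6
  89 - 69 = 20
  97 - 89 = 8


Delta encoded: [18, 4, 4, 1, 19, 17, 6, 20, 8]


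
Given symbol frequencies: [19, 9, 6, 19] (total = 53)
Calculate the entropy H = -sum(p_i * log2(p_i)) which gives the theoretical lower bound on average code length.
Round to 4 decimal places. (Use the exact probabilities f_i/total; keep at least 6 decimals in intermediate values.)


Per-symbol terms -p_i * log2(p_i) with p_i = f_i/53:
  p = 19/53 = 0.358491: log2(p) = -1.479993, -p*log2(p) = 0.530564
  p = 9/53 = 0.169811: log2(p) = -2.557995, -p*log2(p) = 0.434377
  p = 6/53 = 0.113208: log2(p) = -3.142958, -p*log2(p) = 0.355807
  p = 19/53 = 0.358491: log2(p) = -1.479993, -p*log2(p) = 0.530564
H = 0.530564 + 0.434377 + 0.355807 + 0.530564 = 1.851312

H = 1.8513 bits/symbol


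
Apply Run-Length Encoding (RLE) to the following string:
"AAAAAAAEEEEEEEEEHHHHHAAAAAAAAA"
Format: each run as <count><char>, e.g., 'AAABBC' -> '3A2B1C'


Scanning runs left to right:
  i=0: run of 'A' x 7 -> '7A'
  i=7: run of 'E' x 9 -> '9E'
  i=16: run of 'H' x 5 -> '5H'
  i=21: run of 'A' x 9 -> '9A'

RLE = 7A9E5H9A


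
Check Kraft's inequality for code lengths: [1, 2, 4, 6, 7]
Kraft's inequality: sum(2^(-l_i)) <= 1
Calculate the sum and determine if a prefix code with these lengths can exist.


Sum = 2^(-1) + 2^(-2) + 2^(-4) + 2^(-6) + 2^(-7)
    = 0.5 + 0.25 + 0.0625 + 0.015625 + 0.0078125
    = 107/128 = 0.8359375
Since 0.8359375 <= 1, Kraft's inequality IS satisfied.
A prefix code with these lengths CAN exist.

Kraft sum = 0.8359375. Satisfied.


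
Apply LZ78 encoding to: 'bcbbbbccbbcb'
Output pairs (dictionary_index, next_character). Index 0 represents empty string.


LZ78 encoding steps:
Dictionary: {0: ''}
Step 1: w='' (idx 0), next='b' -> output (0, 'b'), add 'b' as idx 1
Step 2: w='' (idx 0), next='c' -> output (0, 'c'), add 'c' as idx 2
Step 3: w='b' (idx 1), next='b' -> output (1, 'b'), add 'bb' as idx 3
Step 4: w='bb' (idx 3), next='c' -> output (3, 'c'), add 'bbc' as idx 4
Step 5: w='c' (idx 2), next='b' -> output (2, 'b'), add 'cb' as idx 5
Step 6: w='b' (idx 1), next='c' -> output (1, 'c'), add 'bc' as idx 6
Step 7: w='b' (idx 1), end of input -> output (1, '')


Encoded: [(0, 'b'), (0, 'c'), (1, 'b'), (3, 'c'), (2, 'b'), (1, 'c'), (1, '')]


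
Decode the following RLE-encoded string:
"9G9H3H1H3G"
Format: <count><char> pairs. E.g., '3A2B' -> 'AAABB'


Expanding each <count><char> pair:
  9G -> 'GGGGGGGGG'
  9H -> 'HHHHHHHHH'
  3H -> 'HHH'
  1H -> 'H'
  3G -> 'GGG'

Decoded = GGGGGGGGGHHHHHHHHHHHHHGGG


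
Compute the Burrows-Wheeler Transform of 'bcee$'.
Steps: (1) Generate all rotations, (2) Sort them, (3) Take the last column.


Rotations (sorted):
  0: $bcee -> last char: e
  1: bcee$ -> last char: $
  2: cee$b -> last char: b
  3: e$bce -> last char: e
  4: ee$bc -> last char: c


BWT = e$bec


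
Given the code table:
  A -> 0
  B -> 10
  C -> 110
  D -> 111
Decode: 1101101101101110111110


Decoding:
110 -> C
110 -> C
110 -> C
110 -> C
111 -> D
0 -> A
111 -> D
110 -> C


Result: CCCCDADC


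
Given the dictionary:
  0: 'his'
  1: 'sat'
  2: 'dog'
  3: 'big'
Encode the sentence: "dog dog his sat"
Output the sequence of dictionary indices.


Look up each word in the dictionary:
  'dog' -> 2
  'dog' -> 2
  'his' -> 0
  'sat' -> 1

Encoded: [2, 2, 0, 1]


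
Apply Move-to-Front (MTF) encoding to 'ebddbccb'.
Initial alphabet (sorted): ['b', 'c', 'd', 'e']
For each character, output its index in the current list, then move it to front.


MTF encoding:
'e': index 3 in ['b', 'c', 'd', 'e'] -> ['e', 'b', 'c', 'd']
'b': index 1 in ['e', 'b', 'c', 'd'] -> ['b', 'e', 'c', 'd']
'd': index 3 in ['b', 'e', 'c', 'd'] -> ['d', 'b', 'e', 'c']
'd': index 0 in ['d', 'b', 'e', 'c'] -> ['d', 'b', 'e', 'c']
'b': index 1 in ['d', 'b', 'e', 'c'] -> ['b', 'd', 'e', 'c']
'c': index 3 in ['b', 'd', 'e', 'c'] -> ['c', 'b', 'd', 'e']
'c': index 0 in ['c', 'b', 'd', 'e'] -> ['c', 'b', 'd', 'e']
'b': index 1 in ['c', 'b', 'd', 'e'] -> ['b', 'c', 'd', 'e']


Output: [3, 1, 3, 0, 1, 3, 0, 1]


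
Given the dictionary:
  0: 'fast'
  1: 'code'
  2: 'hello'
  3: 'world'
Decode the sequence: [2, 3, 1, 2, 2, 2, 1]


Look up each index in the dictionary:
  2 -> 'hello'
  3 -> 'world'
  1 -> 'code'
  2 -> 'hello'
  2 -> 'hello'
  2 -> 'hello'
  1 -> 'code'

Decoded: "hello world code hello hello hello code"


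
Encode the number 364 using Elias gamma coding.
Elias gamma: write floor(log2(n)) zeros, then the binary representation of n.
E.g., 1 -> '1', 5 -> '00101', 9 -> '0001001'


num_bits = floor(log2(364)) + 1 = 9
leading_zeros = num_bits - 1 = 8
binary(364) = 101101100

Elias gamma(364) = '00000000' + '101101100' = 00000000101101100 (17 bits)


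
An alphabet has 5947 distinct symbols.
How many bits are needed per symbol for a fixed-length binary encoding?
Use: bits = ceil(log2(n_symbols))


log2(5947) = 12.5379
Bracket: 2^12 = 4096 < 5947 <= 2^13 = 8192
So ceil(log2(5947)) = 13

bits = ceil(log2(5947)) = ceil(12.5379) = 13 bits


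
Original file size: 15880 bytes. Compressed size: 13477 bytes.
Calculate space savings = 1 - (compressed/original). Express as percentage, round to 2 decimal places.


ratio = compressed/original = 13477/15880 = 0.848678
savings = 1 - ratio = 1 - 0.848678 = 0.151322
as a percentage: 0.151322 * 100 = 15.13%

Space savings = 1 - 13477/15880 = 15.13%


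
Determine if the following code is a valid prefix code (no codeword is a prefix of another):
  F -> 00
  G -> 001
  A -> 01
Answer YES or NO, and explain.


Checking each pair (does one codeword prefix another?):
  F='00' vs G='001': prefix -- VIOLATION

NO -- this is NOT a valid prefix code. F (00) is a prefix of G (001).


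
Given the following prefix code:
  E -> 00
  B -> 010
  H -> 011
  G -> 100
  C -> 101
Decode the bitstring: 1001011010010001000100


Decoding step by step:
Bits 100 -> G
Bits 101 -> C
Bits 101 -> C
Bits 00 -> E
Bits 100 -> G
Bits 010 -> B
Bits 00 -> E
Bits 100 -> G


Decoded message: GCCEGBEG


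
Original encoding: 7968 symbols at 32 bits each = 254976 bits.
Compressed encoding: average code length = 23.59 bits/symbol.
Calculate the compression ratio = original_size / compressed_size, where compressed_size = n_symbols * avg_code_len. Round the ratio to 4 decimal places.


original_size = n_symbols * orig_bits = 7968 * 32 = 254976 bits
compressed_size = n_symbols * avg_code_len = 7968 * 23.59 = 187965.12 bits
ratio = original_size / compressed_size = 254976 / 187965.12 = 1.3565

Compression ratio = 1.3565


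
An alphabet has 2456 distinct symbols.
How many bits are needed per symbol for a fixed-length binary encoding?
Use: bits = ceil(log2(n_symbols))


log2(2456) = 11.2621
Bracket: 2^11 = 2048 < 2456 <= 2^12 = 4096
So ceil(log2(2456)) = 12

bits = ceil(log2(2456)) = ceil(11.2621) = 12 bits


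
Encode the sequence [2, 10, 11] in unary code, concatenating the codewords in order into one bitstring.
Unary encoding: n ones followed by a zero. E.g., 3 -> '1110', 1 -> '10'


Encode each number as n ones followed by a terminating 0:
  2 -> 110 (3 bits)
  10 -> 11111111110 (11 bits)
  11 -> 111111111110 (12 bits)
Total length = 3 + 11 + 12 = 26 bits.

Unary([2, 10, 11]) = 11011111111110111111111110 (26 bits)


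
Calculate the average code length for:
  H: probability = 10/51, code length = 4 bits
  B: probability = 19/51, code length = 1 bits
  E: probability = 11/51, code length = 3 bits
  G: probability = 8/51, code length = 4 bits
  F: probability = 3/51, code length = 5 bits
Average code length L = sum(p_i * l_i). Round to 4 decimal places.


Weighted contributions p_i * l_i:
  H: (10/51) * 4 = 40/51
  B: (19/51) * 1 = 19/51
  E: (11/51) * 3 = 33/51
  G: (8/51) * 4 = 32/51
  F: (3/51) * 5 = 15/51
Sum = (40 + 19 + 33 + 32 + 15)/51 = 139/51

L = 139/51 = 2.7255 bits/symbol


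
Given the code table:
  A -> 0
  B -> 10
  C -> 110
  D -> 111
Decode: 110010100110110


Decoding:
110 -> C
0 -> A
10 -> B
10 -> B
0 -> A
110 -> C
110 -> C


Result: CABBACC
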